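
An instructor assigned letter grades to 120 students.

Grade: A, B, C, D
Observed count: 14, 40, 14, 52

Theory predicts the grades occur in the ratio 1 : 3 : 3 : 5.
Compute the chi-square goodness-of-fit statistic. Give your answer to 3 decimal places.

13.547

Ratio total = 12. Expected counts: 120×1/12 = 10, 120×3/12 = 30, 120×3/12 = 30, 120×5/12 = 50.
cat         O        E   (O−E)²/E
A          14       10     1.6000
B          40       30     3.3333
C          14       30     8.5333
D          52       50     0.0800
Sum = 13.547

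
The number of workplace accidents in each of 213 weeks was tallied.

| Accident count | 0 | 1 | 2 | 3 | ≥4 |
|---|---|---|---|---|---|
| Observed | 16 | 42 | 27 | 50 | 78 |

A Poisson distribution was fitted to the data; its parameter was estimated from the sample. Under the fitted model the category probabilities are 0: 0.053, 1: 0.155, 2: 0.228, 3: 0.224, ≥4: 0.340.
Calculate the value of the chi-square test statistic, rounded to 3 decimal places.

14.526

Expected counts E_i = n·p_i: 213×0.053 = 11.289, 213×0.155 = 33.015, 213×0.228 = 48.564, 213×0.224 = 47.712, 213×0.340 = 72.42.
cat         O        E   (O−E)²/E
0          16   11.289     1.9659
1          42   33.015     2.4453
2          27   48.564     9.5751
3          50   47.712     0.1097
≥4         78    72.42     0.4299
Sum = 14.526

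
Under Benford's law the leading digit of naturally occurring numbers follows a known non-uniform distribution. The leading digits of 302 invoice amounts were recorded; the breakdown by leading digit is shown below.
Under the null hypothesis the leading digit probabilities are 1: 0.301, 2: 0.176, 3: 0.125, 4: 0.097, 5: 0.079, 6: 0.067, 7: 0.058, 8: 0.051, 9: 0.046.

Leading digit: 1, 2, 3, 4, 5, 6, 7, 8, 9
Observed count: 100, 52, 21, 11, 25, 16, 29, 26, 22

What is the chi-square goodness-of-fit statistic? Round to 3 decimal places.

40.287

Expected counts E_i = n·p_i: 302×0.301 = 90.902, 302×0.176 = 53.152, 302×0.125 = 37.75, 302×0.097 = 29.294, 302×0.079 = 23.858, 302×0.067 = 20.234, 302×0.058 = 17.516, 302×0.051 = 15.402, 302×0.046 = 13.892.
1: (100 − 90.902)²/90.902 = 82.773604/90.902 = 0.9106
2: (52 − 53.152)²/53.152 = 1.327104/53.152 = 0.0250
3: (21 − 37.75)²/37.75 = 280.5625/37.75 = 7.4321
4: (11 − 29.294)²/29.294 = 334.670436/29.294 = 11.4245
5: (25 − 23.858)²/23.858 = 1.304164/23.858 = 0.0547
6: (16 − 20.234)²/20.234 = 17.926756/20.234 = 0.8860
7: (29 − 17.516)²/17.516 = 131.882256/17.516 = 7.5292
8: (26 − 15.402)²/15.402 = 112.317604/15.402 = 7.2924
9: (22 − 13.892)²/13.892 = 65.739664/13.892 = 4.7322
Sum = 40.287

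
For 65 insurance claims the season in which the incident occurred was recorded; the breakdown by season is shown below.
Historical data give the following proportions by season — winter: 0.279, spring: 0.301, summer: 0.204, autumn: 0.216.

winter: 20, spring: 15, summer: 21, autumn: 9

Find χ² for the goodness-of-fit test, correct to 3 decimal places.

Expected counts E_i = n·p_i: 65×0.279 = 18.135, 65×0.301 = 19.565, 65×0.204 = 13.26, 65×0.216 = 14.04.
cat         O        E   (O−E)²/E
winter     20   18.135     0.1918
spring     15   19.565     1.0651
summer     21    13.26     4.5179
autumn      9    14.04     1.8092
Sum = 7.584

7.584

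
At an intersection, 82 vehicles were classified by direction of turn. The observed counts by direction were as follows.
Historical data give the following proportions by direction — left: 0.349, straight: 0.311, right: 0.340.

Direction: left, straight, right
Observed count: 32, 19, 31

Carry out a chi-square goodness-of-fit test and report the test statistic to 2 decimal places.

2.41

Expected counts E_i = n·p_i: 82×0.349 = 28.618, 82×0.311 = 25.502, 82×0.340 = 27.88.
left: (32 − 28.618)²/28.618 = 11.437924/28.618 = 0.400
straight: (19 − 25.502)²/25.502 = 42.276004/25.502 = 1.658
right: (31 − 27.88)²/27.88 = 9.7344/27.88 = 0.349
Sum = 2.41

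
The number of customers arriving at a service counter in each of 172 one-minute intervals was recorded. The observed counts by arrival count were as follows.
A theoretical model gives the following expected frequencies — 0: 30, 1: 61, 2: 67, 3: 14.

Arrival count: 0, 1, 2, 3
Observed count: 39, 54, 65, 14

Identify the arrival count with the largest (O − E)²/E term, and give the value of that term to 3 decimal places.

0, 2.700

0: (39 − 30)²/30 = 81/30 = 2.7000
1: (54 − 61)²/61 = 49/61 = 0.8033
2: (65 − 67)²/67 = 4/67 = 0.0597
3: (14 − 14)²/14 = 0/14 = 0.0000
The largest term is for 0: 2.700.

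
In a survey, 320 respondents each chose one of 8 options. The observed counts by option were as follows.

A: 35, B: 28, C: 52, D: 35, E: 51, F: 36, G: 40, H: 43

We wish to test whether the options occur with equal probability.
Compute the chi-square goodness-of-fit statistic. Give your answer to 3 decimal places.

12.100

Expected count for each of the 8 categories: 320/8 = 40.
cat         O        E   (O−E)²/E
A          35       40     0.6250
B          28       40     3.6000
C          52       40     3.6000
D          35       40     0.6250
E          51       40     3.0250
F          36       40     0.4000
G          40       40     0.0000
H          43       40     0.2250
Sum = 12.100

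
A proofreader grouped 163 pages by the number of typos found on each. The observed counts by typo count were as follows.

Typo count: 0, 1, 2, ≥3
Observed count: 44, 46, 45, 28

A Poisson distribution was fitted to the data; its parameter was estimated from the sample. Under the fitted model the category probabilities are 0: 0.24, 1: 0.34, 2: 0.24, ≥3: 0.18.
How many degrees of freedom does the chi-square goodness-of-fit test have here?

2

There are k = 4 categories and 1 parameter estimated from the data, so df = 4 − 1 − 1 = 2.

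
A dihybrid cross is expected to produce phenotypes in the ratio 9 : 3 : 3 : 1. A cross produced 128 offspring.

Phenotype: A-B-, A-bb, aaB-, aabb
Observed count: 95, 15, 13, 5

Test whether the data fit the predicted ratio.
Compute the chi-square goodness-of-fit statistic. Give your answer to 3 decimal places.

Ratio total = 16. Expected counts: 128×9/16 = 72, 128×3/16 = 24, 128×3/16 = 24, 128×1/16 = 8.
A-B-: (95 − 72)²/72 = 529/72 = 7.3472
A-bb: (15 − 24)²/24 = 81/24 = 3.3750
aaB-: (13 − 24)²/24 = 121/24 = 5.0417
aabb: (5 − 8)²/8 = 9/8 = 1.1250
Sum = 16.889

16.889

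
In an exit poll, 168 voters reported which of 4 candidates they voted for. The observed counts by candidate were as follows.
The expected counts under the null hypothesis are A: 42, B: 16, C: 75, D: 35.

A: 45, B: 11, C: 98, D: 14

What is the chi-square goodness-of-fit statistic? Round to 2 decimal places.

χ² = (45−42)²/42 + (11−16)²/16 + (98−75)²/75 + (14−35)²/35
   = 0.214 + 1.563 + 7.053 + 12.600
Sum = 21.43

21.43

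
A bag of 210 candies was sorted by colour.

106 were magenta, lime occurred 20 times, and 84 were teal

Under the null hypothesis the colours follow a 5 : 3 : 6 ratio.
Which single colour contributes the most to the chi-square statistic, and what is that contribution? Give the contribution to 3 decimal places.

Ratio total = 14. Expected counts: 210×5/14 = 75, 210×3/14 = 45, 210×6/14 = 90.
cat          O        E   (O−E)²/E
magenta    106       75    12.8133
lime        20       45    13.8889
teal        84       90     0.4000
The largest term is for lime: 13.889.

lime, 13.889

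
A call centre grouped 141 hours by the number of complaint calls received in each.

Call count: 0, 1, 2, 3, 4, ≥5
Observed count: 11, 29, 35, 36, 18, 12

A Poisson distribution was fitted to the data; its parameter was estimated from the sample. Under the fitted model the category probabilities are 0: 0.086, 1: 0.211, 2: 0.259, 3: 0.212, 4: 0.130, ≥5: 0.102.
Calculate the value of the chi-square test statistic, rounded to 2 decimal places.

1.84

Expected counts E_i = n·p_i: 141×0.086 = 12.126, 141×0.211 = 29.751, 141×0.259 = 36.519, 141×0.212 = 29.892, 141×0.130 = 18.33, 141×0.102 = 14.382.
0: (11 − 12.126)²/12.126 = 1.267876/12.126 = 0.105
1: (29 − 29.751)²/29.751 = 0.564001/29.751 = 0.019
2: (35 − 36.519)²/36.519 = 2.307361/36.519 = 0.063
3: (36 − 29.892)²/29.892 = 37.307664/29.892 = 1.248
4: (18 − 18.33)²/18.33 = 0.1089/18.33 = 0.006
≥5: (12 − 14.382)²/14.382 = 5.673924/14.382 = 0.395
Sum = 1.84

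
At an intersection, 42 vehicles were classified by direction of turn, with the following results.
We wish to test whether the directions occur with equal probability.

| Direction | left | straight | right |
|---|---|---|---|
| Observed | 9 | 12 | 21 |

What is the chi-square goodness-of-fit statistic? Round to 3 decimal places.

Under H₀ each category has probability 1/3, so each expected count is 42/3 = 14.
χ² = (9−14)²/14 + (12−14)²/14 + (21−14)²/14
   = 1.7857 + 0.2857 + 3.5000
Sum = 5.571

5.571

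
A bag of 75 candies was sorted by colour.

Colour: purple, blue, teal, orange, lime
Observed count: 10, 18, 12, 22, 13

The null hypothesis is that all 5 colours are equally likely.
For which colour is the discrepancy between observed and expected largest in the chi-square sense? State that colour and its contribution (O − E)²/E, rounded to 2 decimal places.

orange, 3.27

Under H₀ each category has probability 1/5, so each expected count is 75/5 = 15.
cat         O        E   (O−E)²/E
purple     10       15      1.667
blue       18       15      0.600
teal       12       15      0.600
orange     22       15      3.267
lime       13       15      0.267
The largest term is for orange: 3.27.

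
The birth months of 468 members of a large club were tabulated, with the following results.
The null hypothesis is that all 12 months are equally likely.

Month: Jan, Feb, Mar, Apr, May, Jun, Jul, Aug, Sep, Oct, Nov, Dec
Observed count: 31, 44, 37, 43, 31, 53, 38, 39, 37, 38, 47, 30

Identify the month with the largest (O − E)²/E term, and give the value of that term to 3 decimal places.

Jun, 5.026

Expected count for each of the 12 categories: 468/12 = 39.
cat         O        E   (O−E)²/E
Jan        31       39     1.6410
Feb        44       39     0.6410
Mar        37       39     0.1026
Apr        43       39     0.4103
May        31       39     1.6410
Jun        53       39     5.0256
Jul        38       39     0.0256
Aug        39       39     0.0000
Sep        37       39     0.1026
Oct        38       39     0.0256
Nov        47       39     1.6410
Dec        30       39     2.0769
The largest term is for Jun: 5.026.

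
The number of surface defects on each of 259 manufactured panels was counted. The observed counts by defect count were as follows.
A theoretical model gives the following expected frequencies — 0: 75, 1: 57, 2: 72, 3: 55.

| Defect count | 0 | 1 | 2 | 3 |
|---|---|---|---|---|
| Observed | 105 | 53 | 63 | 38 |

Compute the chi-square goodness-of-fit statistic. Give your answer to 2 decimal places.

18.66

χ² = (105−75)²/75 + (53−57)²/57 + (63−72)²/72 + (38−55)²/55
   = 12.000 + 0.281 + 1.125 + 5.255
Sum = 18.66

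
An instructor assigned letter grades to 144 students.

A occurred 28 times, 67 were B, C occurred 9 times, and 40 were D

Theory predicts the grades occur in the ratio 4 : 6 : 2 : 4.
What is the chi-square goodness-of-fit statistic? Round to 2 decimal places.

Ratio total = 16. Expected counts: 144×4/16 = 36, 144×6/16 = 54, 144×2/16 = 18, 144×4/16 = 36.
χ² = (28−36)²/36 + (67−54)²/54 + (9−18)²/18 + (40−36)²/36
   = 1.778 + 3.130 + 4.500 + 0.444
Sum = 9.85

9.85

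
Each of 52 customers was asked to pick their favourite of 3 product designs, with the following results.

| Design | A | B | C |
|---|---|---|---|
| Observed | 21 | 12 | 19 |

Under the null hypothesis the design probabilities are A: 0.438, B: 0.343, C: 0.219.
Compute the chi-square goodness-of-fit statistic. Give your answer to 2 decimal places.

Expected counts E_i = n·p_i: 52×0.438 = 22.776, 52×0.343 = 17.836, 52×0.219 = 11.388.
cat         O        E   (O−E)²/E
A          21   22.776      0.138
B          12   17.836      1.910
C          19   11.388      5.088
Sum = 7.14

7.14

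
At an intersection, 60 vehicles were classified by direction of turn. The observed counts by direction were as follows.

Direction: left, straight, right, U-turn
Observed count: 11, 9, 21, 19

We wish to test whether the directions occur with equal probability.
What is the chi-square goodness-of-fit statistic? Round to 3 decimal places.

6.933

Under H₀ each category has probability 1/4, so each expected count is 60/4 = 15.
cat           O        E   (O−E)²/E
left         11       15     1.0667
straight      9       15     2.4000
right        21       15     2.4000
U-turn       19       15     1.0667
Sum = 6.933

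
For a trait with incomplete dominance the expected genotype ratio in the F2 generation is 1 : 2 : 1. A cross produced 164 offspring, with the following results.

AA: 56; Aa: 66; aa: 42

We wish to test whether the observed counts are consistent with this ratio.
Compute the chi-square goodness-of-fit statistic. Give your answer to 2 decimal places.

8.63

Ratio total = 4. Expected counts: 164×1/4 = 41, 164×2/4 = 82, 164×1/4 = 41.
AA: (56 − 41)²/41 = 225/41 = 5.488
Aa: (66 − 82)²/82 = 256/82 = 3.122
aa: (42 − 41)²/41 = 1/41 = 0.024
Sum = 8.63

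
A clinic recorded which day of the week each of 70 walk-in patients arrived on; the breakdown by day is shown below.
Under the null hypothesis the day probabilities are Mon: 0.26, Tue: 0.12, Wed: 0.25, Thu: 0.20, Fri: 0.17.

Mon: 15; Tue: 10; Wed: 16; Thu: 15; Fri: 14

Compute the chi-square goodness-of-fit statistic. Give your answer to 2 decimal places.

1.44

Expected counts E_i = n·p_i: 70×0.26 = 18.2, 70×0.12 = 8.4, 70×0.25 = 17.5, 70×0.20 = 14, 70×0.17 = 11.9.
cat         O        E   (O−E)²/E
Mon        15     18.2      0.563
Tue        10      8.4      0.305
Wed        16     17.5      0.129
Thu        15       14      0.071
Fri        14     11.9      0.371
Sum = 1.44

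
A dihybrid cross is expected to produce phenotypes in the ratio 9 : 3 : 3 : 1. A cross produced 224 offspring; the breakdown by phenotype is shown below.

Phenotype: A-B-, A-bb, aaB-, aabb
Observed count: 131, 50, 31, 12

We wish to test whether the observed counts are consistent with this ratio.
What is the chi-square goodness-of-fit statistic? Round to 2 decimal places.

Ratio total = 16. Expected counts: 224×9/16 = 126, 224×3/16 = 42, 224×3/16 = 42, 224×1/16 = 14.
A-B-: (131 − 126)²/126 = 25/126 = 0.198
A-bb: (50 − 42)²/42 = 64/42 = 1.524
aaB-: (31 − 42)²/42 = 121/42 = 2.881
aabb: (12 − 14)²/14 = 4/14 = 0.286
Sum = 4.89

4.89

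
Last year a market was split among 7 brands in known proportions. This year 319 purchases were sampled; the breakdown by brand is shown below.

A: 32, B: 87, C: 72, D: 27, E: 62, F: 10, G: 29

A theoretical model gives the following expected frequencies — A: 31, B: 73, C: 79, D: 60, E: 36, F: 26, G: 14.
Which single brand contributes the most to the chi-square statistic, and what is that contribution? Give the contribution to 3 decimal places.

E, 18.778

A: (32 − 31)²/31 = 1/31 = 0.0323
B: (87 − 73)²/73 = 196/73 = 2.6849
C: (72 − 79)²/79 = 49/79 = 0.6203
D: (27 − 60)²/60 = 1089/60 = 18.1500
E: (62 − 36)²/36 = 676/36 = 18.7778
F: (10 − 26)²/26 = 256/26 = 9.8462
G: (29 − 14)²/14 = 225/14 = 16.0714
The largest term is for E: 18.778.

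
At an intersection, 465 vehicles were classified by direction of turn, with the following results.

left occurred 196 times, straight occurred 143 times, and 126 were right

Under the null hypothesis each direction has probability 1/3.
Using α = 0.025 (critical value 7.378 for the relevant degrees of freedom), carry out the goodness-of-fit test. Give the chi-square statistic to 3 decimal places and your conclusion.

17.200; reject

Expected count for each of the 3 categories: 465/3 = 155.
χ² = (196−155)²/155 + (143−155)²/155 + (126−155)²/155
   = 10.8452 + 0.9290 + 5.4258
Sum = 17.200
df = 2. Since 17.200 > 7.378, we reject H₀.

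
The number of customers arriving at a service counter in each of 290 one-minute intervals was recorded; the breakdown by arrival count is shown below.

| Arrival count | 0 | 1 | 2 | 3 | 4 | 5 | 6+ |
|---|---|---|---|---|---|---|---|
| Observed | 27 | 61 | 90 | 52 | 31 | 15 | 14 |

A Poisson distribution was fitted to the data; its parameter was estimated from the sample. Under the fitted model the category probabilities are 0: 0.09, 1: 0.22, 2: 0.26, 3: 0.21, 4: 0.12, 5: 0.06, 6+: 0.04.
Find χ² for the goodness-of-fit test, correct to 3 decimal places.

5.524

Expected counts E_i = n·p_i: 290×0.09 = 26.1, 290×0.22 = 63.8, 290×0.26 = 75.4, 290×0.21 = 60.9, 290×0.12 = 34.8, 290×0.06 = 17.4, 290×0.04 = 11.6.
χ² = (27−26.1)²/26.1 + (61−63.8)²/63.8 + (90−75.4)²/75.4 + (52−60.9)²/60.9 + (31−34.8)²/34.8 + (15−17.4)²/17.4 + (14−11.6)²/11.6
   = 0.0310 + 0.1229 + 2.8271 + 1.3007 + 0.4149 + 0.3310 + 0.4966
Sum = 5.524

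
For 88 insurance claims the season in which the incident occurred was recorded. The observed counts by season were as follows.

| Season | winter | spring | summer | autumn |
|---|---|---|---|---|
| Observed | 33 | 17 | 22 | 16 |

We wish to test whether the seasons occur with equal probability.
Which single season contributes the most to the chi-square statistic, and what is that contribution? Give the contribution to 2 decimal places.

winter, 5.50

Under H₀ each category has probability 1/4, so each expected count is 88/4 = 22.
χ² = (33−22)²/22 + (17−22)²/22 + (22−22)²/22 + (16−22)²/22
   = 5.500 + 1.136 + 0.000 + 1.636
The largest term is for winter: 5.50.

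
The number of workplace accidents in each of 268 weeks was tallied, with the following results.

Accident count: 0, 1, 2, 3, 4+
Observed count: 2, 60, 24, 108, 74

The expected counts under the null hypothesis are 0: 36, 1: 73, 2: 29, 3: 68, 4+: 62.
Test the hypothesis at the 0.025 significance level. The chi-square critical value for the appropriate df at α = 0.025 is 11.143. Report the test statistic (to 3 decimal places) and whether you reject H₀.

χ² = (2−36)²/36 + (60−73)²/73 + (24−29)²/29 + (108−68)²/68 + (74−62)²/62
   = 32.1111 + 2.3151 + 0.8621 + 23.5294 + 2.3226
Sum = 61.140
df = 4. Since 61.140 > 11.143, we reject H₀.

61.140; reject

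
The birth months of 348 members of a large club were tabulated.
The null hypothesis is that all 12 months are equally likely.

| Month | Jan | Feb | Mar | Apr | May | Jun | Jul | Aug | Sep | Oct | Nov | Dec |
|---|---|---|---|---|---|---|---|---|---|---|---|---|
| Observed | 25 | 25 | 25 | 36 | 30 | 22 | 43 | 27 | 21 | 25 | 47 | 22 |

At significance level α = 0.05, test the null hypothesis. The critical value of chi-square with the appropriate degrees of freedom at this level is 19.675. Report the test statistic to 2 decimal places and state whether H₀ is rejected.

27.59; reject

Expected count for each of the 12 categories: 348/12 = 29.
cat         O        E   (O−E)²/E
Jan        25       29      0.552
Feb        25       29      0.552
Mar        25       29      0.552
Apr        36       29      1.690
May        30       29      0.034
Jun        22       29      1.690
Jul        43       29      6.759
Aug        27       29      0.138
Sep        21       29      2.207
Oct        25       29      0.552
Nov        47       29     11.172
Dec        22       29      1.690
Sum = 27.59
df = 11. Since 27.59 > 19.675, we reject H₀.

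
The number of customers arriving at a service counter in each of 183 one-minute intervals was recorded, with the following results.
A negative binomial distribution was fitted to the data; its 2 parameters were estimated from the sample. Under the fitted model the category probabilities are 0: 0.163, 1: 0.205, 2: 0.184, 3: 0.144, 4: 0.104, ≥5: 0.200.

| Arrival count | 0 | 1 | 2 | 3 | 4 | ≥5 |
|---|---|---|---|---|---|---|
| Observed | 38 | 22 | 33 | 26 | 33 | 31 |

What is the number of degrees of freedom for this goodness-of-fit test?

3

There are k = 6 categories and 2 parameters estimated from the data, so df = 6 − 1 − 2 = 3.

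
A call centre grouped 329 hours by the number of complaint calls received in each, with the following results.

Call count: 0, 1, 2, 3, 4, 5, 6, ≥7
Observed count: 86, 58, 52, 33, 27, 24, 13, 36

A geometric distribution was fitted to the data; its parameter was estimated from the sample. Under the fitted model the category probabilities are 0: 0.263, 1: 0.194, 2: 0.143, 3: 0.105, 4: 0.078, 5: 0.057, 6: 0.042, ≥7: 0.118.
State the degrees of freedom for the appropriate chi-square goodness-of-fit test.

6

There are k = 8 categories and 1 parameter estimated from the data, so df = 8 − 1 − 1 = 6.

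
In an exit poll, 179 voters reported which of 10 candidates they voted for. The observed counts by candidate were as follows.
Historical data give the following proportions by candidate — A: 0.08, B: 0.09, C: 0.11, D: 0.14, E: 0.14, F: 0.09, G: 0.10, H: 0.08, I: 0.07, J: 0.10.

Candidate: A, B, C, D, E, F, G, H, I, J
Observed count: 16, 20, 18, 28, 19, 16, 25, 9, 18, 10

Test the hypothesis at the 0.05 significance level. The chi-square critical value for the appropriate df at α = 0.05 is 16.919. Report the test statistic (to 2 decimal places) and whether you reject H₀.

Expected counts E_i = n·p_i: 179×0.08 = 14.32, 179×0.09 = 16.11, 179×0.11 = 19.69, 179×0.14 = 25.06, 179×0.14 = 25.06, 179×0.09 = 16.11, 179×0.10 = 17.9, 179×0.08 = 14.32, 179×0.07 = 12.53, 179×0.10 = 17.9.
χ² = (16−14.32)²/14.32 + (20−16.11)²/16.11 + (18−19.69)²/19.69 + (28−25.06)²/25.06 + (19−25.06)²/25.06 + (16−16.11)²/16.11 + (25−17.9)²/17.9 + (9−14.32)²/14.32 + (18−12.53)²/12.53 + (10−17.9)²/17.9
   = 0.197 + 0.939 + 0.145 + 0.345 + 1.465 + 0.001 + 2.816 + 1.976 + 2.388 + 3.487
Sum = 13.76
df = 9. Since 13.76 < 16.919, we do not reject H₀.

13.76; do not reject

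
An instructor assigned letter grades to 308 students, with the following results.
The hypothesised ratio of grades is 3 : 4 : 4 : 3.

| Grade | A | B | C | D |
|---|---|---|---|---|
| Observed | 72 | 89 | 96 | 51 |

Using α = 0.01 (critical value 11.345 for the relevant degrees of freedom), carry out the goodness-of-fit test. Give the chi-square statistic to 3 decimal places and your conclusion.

4.693; do not reject

Ratio total = 14. Expected counts: 308×3/14 = 66, 308×4/14 = 88, 308×4/14 = 88, 308×3/14 = 66.
χ² = (72−66)²/66 + (89−88)²/88 + (96−88)²/88 + (51−66)²/66
   = 0.5455 + 0.0114 + 0.7273 + 3.4091
Sum = 4.693
df = 3. Since 4.693 < 11.345, we do not reject H₀.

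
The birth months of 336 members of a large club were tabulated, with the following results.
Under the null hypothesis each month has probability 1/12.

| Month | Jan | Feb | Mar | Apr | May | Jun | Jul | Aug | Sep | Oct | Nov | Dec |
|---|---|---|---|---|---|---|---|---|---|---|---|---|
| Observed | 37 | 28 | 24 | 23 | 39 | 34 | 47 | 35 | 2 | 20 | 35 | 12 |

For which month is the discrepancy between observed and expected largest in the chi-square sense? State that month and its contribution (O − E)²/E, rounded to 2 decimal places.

Under H₀ each category has probability 1/12, so each expected count is 336/12 = 28.
Jan: (37 − 28)²/28 = 81/28 = 2.893
Feb: (28 − 28)²/28 = 0/28 = 0.000
Mar: (24 − 28)²/28 = 16/28 = 0.571
Apr: (23 − 28)²/28 = 25/28 = 0.893
May: (39 − 28)²/28 = 121/28 = 4.321
Jun: (34 − 28)²/28 = 36/28 = 1.286
Jul: (47 − 28)²/28 = 361/28 = 12.893
Aug: (35 − 28)²/28 = 49/28 = 1.750
Sep: (2 − 28)²/28 = 676/28 = 24.143
Oct: (20 − 28)²/28 = 64/28 = 2.286
Nov: (35 − 28)²/28 = 49/28 = 1.750
Dec: (12 − 28)²/28 = 256/28 = 9.143
The largest term is for Sep: 24.14.

Sep, 24.14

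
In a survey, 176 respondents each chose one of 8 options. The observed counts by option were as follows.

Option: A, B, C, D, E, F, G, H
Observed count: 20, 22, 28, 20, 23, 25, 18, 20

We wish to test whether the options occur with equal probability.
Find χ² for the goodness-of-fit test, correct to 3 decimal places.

Under H₀ each category has probability 1/8, so each expected count is 176/8 = 22.
χ² = (20−22)²/22 + (22−22)²/22 + (28−22)²/22 + (20−22)²/22 + (23−22)²/22 + (25−22)²/22 + (18−22)²/22 + (20−22)²/22
   = 0.1818 + 0.0000 + 1.6364 + 0.1818 + 0.0455 + 0.4091 + 0.7273 + 0.1818
Sum = 3.364

3.364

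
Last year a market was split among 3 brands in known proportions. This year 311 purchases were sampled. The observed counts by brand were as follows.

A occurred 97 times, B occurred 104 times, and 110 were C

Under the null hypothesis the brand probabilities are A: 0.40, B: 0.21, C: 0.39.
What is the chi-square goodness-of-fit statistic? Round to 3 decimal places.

30.006

Expected counts E_i = n·p_i: 311×0.40 = 124.4, 311×0.21 = 65.31, 311×0.39 = 121.29.
cat         O        E   (O−E)²/E
A          97    124.4     6.0350
B         104    65.31    22.9202
C         110   121.29     1.0509
Sum = 30.006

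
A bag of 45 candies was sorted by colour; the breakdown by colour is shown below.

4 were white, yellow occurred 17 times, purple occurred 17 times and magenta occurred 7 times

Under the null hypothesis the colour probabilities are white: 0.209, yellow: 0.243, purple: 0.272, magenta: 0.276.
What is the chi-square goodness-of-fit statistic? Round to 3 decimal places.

10.686

Expected counts E_i = n·p_i: 45×0.209 = 9.405, 45×0.243 = 10.935, 45×0.272 = 12.24, 45×0.276 = 12.42.
χ² = (4−9.405)²/9.405 + (17−10.935)²/10.935 + (17−12.24)²/12.24 + (7−12.42)²/12.42
   = 3.1062 + 3.3639 + 1.8511 + 2.3652
Sum = 10.686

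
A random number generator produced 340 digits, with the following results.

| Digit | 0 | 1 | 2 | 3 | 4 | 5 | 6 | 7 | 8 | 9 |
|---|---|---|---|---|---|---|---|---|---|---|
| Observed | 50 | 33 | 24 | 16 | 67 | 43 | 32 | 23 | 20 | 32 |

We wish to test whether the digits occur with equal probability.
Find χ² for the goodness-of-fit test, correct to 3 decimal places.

64.000

Expected count for each of the 10 categories: 340/10 = 34.
cat         O        E   (O−E)²/E
0          50       34     7.5294
1          33       34     0.0294
2          24       34     2.9412
3          16       34     9.5294
4          67       34    32.0294
5          43       34     2.3824
6          32       34     0.1176
7          23       34     3.5588
8          20       34     5.7647
9          32       34     0.1176
Sum = 64.000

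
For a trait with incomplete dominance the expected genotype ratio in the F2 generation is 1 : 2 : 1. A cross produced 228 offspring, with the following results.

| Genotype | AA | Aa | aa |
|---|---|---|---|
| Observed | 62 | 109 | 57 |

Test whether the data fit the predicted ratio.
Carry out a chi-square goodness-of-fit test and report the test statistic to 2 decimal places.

Ratio total = 4. Expected counts: 228×1/4 = 57, 228×2/4 = 114, 228×1/4 = 57.
cat         O        E   (O−E)²/E
AA         62       57      0.439
Aa        109      114      0.219
aa         57       57      0.000
Sum = 0.66

0.66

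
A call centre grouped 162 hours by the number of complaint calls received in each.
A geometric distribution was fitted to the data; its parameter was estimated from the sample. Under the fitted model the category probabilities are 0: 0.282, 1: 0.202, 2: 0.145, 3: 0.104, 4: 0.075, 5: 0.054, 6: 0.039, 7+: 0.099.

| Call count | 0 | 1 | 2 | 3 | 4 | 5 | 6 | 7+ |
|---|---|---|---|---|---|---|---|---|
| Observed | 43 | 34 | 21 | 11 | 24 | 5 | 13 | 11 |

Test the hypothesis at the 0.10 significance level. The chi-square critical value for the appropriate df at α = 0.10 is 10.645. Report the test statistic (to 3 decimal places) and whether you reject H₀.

Expected counts E_i = n·p_i: 162×0.282 = 45.684, 162×0.202 = 32.724, 162×0.145 = 23.49, 162×0.104 = 16.848, 162×0.075 = 12.15, 162×0.054 = 8.748, 162×0.039 = 6.318, 162×0.099 = 16.038.
cat         O        E   (O−E)²/E
0          43   45.684     0.1577
1          34   32.724     0.0498
2          21    23.49     0.2639
3          11   16.848     2.0299
4          24    12.15    11.5574
5           5    8.748     1.6058
6          13    6.318     7.0670
7+         11   16.038     1.5826
Sum = 24.314
df = 6. Since 24.314 > 10.645, we reject H₀.

24.314; reject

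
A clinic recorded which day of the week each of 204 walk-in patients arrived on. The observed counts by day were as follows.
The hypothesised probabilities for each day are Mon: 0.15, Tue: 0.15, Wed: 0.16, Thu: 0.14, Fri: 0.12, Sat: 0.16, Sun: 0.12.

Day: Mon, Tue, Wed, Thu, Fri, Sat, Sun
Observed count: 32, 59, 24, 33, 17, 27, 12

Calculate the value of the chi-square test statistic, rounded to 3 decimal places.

39.022

Expected counts E_i = n·p_i: 204×0.15 = 30.6, 204×0.15 = 30.6, 204×0.16 = 32.64, 204×0.14 = 28.56, 204×0.12 = 24.48, 204×0.16 = 32.64, 204×0.12 = 24.48.
χ² = (32−30.6)²/30.6 + (59−30.6)²/30.6 + (24−32.64)²/32.64 + (33−28.56)²/28.56 + (17−24.48)²/24.48 + (27−32.64)²/32.64 + (12−24.48)²/24.48
   = 0.0641 + 26.3582 + 2.2871 + 0.6903 + 2.2856 + 0.9746 + 6.3624
Sum = 39.022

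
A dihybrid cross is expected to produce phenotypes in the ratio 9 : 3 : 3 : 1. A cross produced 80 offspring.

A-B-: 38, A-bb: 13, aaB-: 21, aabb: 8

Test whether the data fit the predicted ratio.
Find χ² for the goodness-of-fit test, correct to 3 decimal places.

Ratio total = 16. Expected counts: 80×9/16 = 45, 80×3/16 = 15, 80×3/16 = 15, 80×1/16 = 5.
A-B-: (38 − 45)²/45 = 49/45 = 1.0889
A-bb: (13 − 15)²/15 = 4/15 = 0.2667
aaB-: (21 − 15)²/15 = 36/15 = 2.4000
aabb: (8 − 5)²/5 = 9/5 = 1.8000
Sum = 5.556

5.556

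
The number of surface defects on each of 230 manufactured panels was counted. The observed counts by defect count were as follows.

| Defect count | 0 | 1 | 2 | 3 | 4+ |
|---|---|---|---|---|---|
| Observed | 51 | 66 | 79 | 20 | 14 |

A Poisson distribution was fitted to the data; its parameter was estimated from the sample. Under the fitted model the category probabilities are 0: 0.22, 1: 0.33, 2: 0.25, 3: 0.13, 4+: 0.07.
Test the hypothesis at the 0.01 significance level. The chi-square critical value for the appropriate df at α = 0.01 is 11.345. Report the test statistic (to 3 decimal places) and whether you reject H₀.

Expected counts E_i = n·p_i: 230×0.22 = 50.6, 230×0.33 = 75.9, 230×0.25 = 57.5, 230×0.13 = 29.9, 230×0.07 = 16.1.
χ² = (51−50.6)²/50.6 + (66−75.9)²/75.9 + (79−57.5)²/57.5 + (20−29.9)²/29.9 + (14−16.1)²/16.1
   = 0.0032 + 1.2913 + 8.0391 + 3.2779 + 0.2739
Sum = 12.885
df = 3. Since 12.885 > 11.345, we reject H₀.

12.885; reject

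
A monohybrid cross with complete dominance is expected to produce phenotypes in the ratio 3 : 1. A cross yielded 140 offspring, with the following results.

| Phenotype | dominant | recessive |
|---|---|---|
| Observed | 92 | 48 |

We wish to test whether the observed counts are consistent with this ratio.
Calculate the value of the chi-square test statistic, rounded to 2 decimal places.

Ratio total = 4. Expected counts: 140×3/4 = 105, 140×1/4 = 35.
χ² = (92−105)²/105 + (48−35)²/35
   = 1.610 + 4.829
Sum = 6.44

6.44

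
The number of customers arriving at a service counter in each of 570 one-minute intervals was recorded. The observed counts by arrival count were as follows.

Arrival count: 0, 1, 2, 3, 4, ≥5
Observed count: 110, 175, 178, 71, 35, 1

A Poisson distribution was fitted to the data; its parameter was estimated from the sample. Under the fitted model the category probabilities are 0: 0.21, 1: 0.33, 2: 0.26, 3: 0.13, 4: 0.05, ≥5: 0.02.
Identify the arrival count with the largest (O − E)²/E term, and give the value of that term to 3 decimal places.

Expected counts E_i = n·p_i: 570×0.21 = 119.7, 570×0.33 = 188.1, 570×0.26 = 148.2, 570×0.13 = 74.1, 570×0.05 = 28.5, 570×0.02 = 11.4.
cat         O        E   (O−E)²/E
0         110    119.7     0.7860
1         175    188.1     0.9123
2         178    148.2     5.9922
3          71     74.1     0.1297
4          35     28.5     1.4825
≥5          1     11.4     9.4877
The largest term is for ≥5: 9.488.

≥5, 9.488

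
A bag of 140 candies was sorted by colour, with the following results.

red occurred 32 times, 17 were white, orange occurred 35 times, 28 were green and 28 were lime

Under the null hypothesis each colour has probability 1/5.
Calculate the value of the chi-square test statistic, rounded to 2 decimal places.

Expected count for each of the 5 categories: 140/5 = 28.
red: (32 − 28)²/28 = 16/28 = 0.571
white: (17 − 28)²/28 = 121/28 = 4.321
orange: (35 − 28)²/28 = 49/28 = 1.750
green: (28 − 28)²/28 = 0/28 = 0.000
lime: (28 − 28)²/28 = 0/28 = 0.000
Sum = 6.64

6.64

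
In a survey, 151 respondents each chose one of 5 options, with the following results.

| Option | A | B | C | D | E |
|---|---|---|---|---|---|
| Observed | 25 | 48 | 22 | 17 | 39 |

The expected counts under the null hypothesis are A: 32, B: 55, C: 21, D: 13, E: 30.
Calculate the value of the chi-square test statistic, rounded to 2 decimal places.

6.40

χ² = (25−32)²/32 + (48−55)²/55 + (22−21)²/21 + (17−13)²/13 + (39−30)²/30
   = 1.531 + 0.891 + 0.048 + 1.231 + 2.700
Sum = 6.40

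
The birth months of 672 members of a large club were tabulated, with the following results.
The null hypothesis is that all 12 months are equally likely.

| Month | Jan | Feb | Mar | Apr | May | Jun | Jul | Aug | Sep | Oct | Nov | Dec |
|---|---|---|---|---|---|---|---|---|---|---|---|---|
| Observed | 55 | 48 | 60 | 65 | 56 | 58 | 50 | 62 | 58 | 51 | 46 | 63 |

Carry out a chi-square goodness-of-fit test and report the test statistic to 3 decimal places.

7.429

Expected count for each of the 12 categories: 672/12 = 56.
Jan: (55 − 56)²/56 = 1/56 = 0.0179
Feb: (48 − 56)²/56 = 64/56 = 1.1429
Mar: (60 − 56)²/56 = 16/56 = 0.2857
Apr: (65 − 56)²/56 = 81/56 = 1.4464
May: (56 − 56)²/56 = 0/56 = 0.0000
Jun: (58 − 56)²/56 = 4/56 = 0.0714
Jul: (50 − 56)²/56 = 36/56 = 0.6429
Aug: (62 − 56)²/56 = 36/56 = 0.6429
Sep: (58 − 56)²/56 = 4/56 = 0.0714
Oct: (51 − 56)²/56 = 25/56 = 0.4464
Nov: (46 − 56)²/56 = 100/56 = 1.7857
Dec: (63 − 56)²/56 = 49/56 = 0.8750
Sum = 7.429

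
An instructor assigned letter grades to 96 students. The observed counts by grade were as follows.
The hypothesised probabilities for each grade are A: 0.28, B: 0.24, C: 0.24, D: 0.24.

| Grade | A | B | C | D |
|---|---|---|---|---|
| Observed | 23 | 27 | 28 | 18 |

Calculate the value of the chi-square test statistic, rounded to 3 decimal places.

Expected counts E_i = n·p_i: 96×0.28 = 26.88, 96×0.24 = 23.04, 96×0.24 = 23.04, 96×0.24 = 23.04.
χ² = (23−26.88)²/26.88 + (27−23.04)²/23.04 + (28−23.04)²/23.04 + (18−23.04)²/23.04
   = 0.5601 + 0.6806 + 1.0678 + 1.1025
Sum = 3.411

3.411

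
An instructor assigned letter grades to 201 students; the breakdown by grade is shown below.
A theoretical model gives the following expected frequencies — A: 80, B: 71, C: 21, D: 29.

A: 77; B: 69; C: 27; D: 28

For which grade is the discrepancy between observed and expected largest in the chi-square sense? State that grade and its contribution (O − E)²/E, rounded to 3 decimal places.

A: (77 − 80)²/80 = 9/80 = 0.1125
B: (69 − 71)²/71 = 4/71 = 0.0563
C: (27 − 21)²/21 = 36/21 = 1.7143
D: (28 − 29)²/29 = 1/29 = 0.0345
The largest term is for C: 1.714.

C, 1.714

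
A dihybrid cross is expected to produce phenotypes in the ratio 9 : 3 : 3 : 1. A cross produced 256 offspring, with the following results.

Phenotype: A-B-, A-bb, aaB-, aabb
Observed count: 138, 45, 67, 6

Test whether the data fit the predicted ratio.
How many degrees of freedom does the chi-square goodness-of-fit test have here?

There are k = 4 categories and no parameters were estimated from the data, so df = 4 − 1 = 3.

3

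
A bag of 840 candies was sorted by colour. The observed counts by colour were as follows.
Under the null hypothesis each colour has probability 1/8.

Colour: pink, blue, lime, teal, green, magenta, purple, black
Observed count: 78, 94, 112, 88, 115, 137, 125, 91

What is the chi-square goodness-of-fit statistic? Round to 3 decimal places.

27.695

Under H₀ each category has probability 1/8, so each expected count is 840/8 = 105.
pink: (78 − 105)²/105 = 729/105 = 6.9429
blue: (94 − 105)²/105 = 121/105 = 1.1524
lime: (112 − 105)²/105 = 49/105 = 0.4667
teal: (88 − 105)²/105 = 289/105 = 2.7524
green: (115 − 105)²/105 = 100/105 = 0.9524
magenta: (137 − 105)²/105 = 1024/105 = 9.7524
purple: (125 − 105)²/105 = 400/105 = 3.8095
black: (91 − 105)²/105 = 196/105 = 1.8667
Sum = 27.695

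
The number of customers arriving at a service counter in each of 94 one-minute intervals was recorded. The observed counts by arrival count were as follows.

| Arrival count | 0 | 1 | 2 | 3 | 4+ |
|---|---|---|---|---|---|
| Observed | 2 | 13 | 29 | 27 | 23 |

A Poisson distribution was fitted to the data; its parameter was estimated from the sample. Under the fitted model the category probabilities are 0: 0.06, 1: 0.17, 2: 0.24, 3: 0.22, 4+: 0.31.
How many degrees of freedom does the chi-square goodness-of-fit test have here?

3

There are k = 5 categories and 1 parameter estimated from the data, so df = 5 − 1 − 1 = 3.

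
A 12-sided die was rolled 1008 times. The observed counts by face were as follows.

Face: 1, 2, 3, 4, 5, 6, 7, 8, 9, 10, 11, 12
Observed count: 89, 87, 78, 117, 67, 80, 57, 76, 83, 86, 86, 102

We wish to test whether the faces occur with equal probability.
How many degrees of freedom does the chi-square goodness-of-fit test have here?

11

There are k = 12 categories and no parameters were estimated from the data, so df = 12 − 1 = 11.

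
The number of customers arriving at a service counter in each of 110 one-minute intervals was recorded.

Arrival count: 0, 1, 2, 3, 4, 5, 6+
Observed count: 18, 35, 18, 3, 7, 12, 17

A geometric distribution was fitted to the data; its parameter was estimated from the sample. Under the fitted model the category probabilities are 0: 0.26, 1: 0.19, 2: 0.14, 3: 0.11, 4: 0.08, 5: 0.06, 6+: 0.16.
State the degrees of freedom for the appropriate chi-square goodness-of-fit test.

5

There are k = 7 categories and 1 parameter estimated from the data, so df = 7 − 1 − 1 = 5.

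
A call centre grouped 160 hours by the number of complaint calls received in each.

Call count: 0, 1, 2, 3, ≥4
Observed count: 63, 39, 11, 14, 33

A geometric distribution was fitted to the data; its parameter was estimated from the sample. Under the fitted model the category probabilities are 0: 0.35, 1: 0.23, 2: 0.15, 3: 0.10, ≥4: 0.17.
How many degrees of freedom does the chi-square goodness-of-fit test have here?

3

There are k = 5 categories and 1 parameter estimated from the data, so df = 5 − 1 − 1 = 3.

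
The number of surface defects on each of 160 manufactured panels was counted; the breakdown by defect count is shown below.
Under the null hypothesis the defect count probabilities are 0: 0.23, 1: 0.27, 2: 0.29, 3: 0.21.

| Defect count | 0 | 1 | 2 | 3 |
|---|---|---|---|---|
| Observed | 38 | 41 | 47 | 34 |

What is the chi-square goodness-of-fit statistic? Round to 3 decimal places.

Expected counts E_i = n·p_i: 160×0.23 = 36.8, 160×0.27 = 43.2, 160×0.29 = 46.4, 160×0.21 = 33.6.
χ² = (38−36.8)²/36.8 + (41−43.2)²/43.2 + (47−46.4)²/46.4 + (34−33.6)²/33.6
   = 0.0391 + 0.1120 + 0.0078 + 0.0048
Sum = 0.164

0.164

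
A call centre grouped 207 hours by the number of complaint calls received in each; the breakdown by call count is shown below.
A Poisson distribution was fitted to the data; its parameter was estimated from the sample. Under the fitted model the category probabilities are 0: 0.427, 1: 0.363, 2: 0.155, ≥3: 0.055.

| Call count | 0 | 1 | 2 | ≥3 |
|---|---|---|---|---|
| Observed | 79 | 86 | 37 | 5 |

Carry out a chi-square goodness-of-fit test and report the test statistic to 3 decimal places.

6.900

Expected counts E_i = n·p_i: 207×0.427 = 88.389, 207×0.363 = 75.141, 207×0.155 = 32.085, 207×0.055 = 11.385.
0: (79 − 88.389)²/88.389 = 88.153321/88.389 = 0.9973
1: (86 − 75.141)²/75.141 = 117.917881/75.141 = 1.5693
2: (37 − 32.085)²/32.085 = 24.157225/32.085 = 0.7529
≥3: (5 − 11.385)²/11.385 = 40.768225/11.385 = 3.5809
Sum = 6.900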